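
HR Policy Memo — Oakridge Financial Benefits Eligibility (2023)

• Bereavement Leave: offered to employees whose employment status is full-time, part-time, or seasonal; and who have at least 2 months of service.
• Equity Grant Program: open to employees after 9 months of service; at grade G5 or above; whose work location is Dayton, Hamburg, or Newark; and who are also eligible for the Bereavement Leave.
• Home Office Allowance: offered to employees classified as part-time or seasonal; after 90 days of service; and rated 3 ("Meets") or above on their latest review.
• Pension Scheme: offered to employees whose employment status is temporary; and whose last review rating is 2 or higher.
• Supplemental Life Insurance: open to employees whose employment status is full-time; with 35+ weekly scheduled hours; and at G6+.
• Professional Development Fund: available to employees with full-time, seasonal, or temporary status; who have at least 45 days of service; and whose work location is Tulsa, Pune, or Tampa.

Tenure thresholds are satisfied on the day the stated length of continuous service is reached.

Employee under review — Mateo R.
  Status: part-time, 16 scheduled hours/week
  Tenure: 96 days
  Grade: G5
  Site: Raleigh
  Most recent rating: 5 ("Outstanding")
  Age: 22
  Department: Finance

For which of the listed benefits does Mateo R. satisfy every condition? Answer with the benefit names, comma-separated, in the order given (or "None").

Bereavement Leave, Home Office Allowance

Bereavement Leave — status part-time ✓; service 96 days ≥ 2 months (≈60 days) ✓ → eligible.
Equity Grant Program — service 96 days < 9 months (≈270 days) ✗ → not eligible.
Home Office Allowance — status part-time ✓; service 96 days ≥ 90 days ✓; rating 5 ≥ 3 ✓ → eligible.
Pension Scheme — status part-time ✗ (requires temporary) → not eligible.
Supplemental Life Insurance — status part-time ✗ (requires full-time) → not eligible.
Professional Development Fund — status part-time ✗ (requires full-time, seasonal, or temporary) → not eligible.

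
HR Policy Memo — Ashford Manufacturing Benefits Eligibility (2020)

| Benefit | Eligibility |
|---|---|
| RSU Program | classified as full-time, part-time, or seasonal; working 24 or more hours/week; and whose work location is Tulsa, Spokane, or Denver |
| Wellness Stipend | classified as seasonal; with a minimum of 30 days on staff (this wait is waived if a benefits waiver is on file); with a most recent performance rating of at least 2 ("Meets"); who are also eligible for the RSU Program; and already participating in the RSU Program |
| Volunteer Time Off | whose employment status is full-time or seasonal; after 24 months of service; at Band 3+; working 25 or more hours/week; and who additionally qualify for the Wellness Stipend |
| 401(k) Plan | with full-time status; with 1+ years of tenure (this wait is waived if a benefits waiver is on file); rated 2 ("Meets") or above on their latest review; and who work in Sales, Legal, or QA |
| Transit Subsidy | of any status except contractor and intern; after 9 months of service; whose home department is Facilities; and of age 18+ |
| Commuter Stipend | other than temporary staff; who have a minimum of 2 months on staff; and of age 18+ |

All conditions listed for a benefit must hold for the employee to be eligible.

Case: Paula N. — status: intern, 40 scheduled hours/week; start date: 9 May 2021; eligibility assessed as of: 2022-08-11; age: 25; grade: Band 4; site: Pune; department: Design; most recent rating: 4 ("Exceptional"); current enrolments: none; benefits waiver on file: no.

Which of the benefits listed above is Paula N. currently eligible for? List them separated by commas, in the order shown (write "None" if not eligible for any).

Commuter Stipend

Service from 9 May 2021 to 2022-08-11: 459 days.
RSU Program — status intern ✗ (requires full-time, part-time, or seasonal) → not eligible.
Wellness Stipend — status intern ✗ (requires seasonal) → not eligible.
Volunteer Time Off — status intern ✗ (requires full-time or seasonal) → not eligible.
401(k) Plan — status intern ✗ (requires full-time) → not eligible.
Transit Subsidy — status intern ✗ (excluded) → not eligible.
Commuter Stipend — status intern ✓ (not excluded); service 459 days ≥ 2 months (≈60 days) ✓; age 25 ≥ 18 ✓ → eligible.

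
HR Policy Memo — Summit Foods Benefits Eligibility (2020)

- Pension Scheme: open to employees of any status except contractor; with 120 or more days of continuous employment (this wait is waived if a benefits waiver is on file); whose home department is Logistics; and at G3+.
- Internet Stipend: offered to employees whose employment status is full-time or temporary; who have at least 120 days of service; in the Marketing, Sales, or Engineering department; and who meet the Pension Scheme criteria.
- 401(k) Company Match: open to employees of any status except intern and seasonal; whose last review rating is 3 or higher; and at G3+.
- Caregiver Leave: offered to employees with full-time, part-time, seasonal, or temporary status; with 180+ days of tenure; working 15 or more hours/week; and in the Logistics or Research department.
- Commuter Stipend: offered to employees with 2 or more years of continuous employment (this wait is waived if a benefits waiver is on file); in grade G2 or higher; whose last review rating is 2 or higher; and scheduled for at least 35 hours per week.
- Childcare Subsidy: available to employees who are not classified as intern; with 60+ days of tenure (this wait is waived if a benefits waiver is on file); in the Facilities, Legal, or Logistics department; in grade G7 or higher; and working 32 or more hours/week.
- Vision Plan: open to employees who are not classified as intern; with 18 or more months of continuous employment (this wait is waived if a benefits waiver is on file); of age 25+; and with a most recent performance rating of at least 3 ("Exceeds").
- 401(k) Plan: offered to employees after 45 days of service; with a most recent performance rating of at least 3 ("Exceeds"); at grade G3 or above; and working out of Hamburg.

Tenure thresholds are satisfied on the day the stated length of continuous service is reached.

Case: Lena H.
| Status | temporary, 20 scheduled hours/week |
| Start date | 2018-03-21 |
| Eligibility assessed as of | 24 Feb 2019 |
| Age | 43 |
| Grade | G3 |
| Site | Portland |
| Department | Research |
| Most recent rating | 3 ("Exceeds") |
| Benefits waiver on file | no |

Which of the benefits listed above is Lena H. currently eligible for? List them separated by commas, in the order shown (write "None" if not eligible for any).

Service from 2018-03-21 to 24 Feb 2019: 340 days.
Pension Scheme — status temporary ✓ (not excluded); no waiver, service 340 days ≥ 120 days ✓; dept Research ✗ → not eligible.
Internet Stipend — status temporary ✓; service 340 days ≥ 120 days ✓; dept Research ✗ → not eligible.
401(k) Company Match — status temporary ✓ (not excluded); rating 3 ≥ 3 ✓; grade G3 ≥ G3 ✓ → eligible.
Caregiver Leave — status temporary ✓; service 340 days ≥ 180 days ✓; 20 hrs/wk ≥ 15 ✓; dept Research ✓ → eligible.
Commuter Stipend — no waiver, service 340 days < 2 years (≈730 days) ✗ → not eligible.
Childcare Subsidy — status temporary ✓ (not excluded); no waiver, service 340 days ≥ 60 days ✓; dept Research ✗ → not eligible.
Vision Plan — status temporary ✓ (not excluded); no waiver, service 340 days < 18 months (≈540 days) ✗ → not eligible.
401(k) Plan — service 340 days ≥ 45 days ✓; rating 3 ≥ 3 ✓; grade G3 ≥ G3 ✓; site Portland ✗ (not Hamburg) → not eligible.

401(k) Company Match, Caregiver Leave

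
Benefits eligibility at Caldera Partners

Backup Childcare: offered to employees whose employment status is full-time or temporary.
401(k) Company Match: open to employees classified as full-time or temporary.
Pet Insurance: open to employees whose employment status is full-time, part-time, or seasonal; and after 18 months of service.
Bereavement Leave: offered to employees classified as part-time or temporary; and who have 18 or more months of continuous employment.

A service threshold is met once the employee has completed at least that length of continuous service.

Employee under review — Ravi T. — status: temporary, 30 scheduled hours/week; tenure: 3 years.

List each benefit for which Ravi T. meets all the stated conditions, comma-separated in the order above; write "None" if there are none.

Backup Childcare, 401(k) Company Match, Bereavement Leave

Backup Childcare — status temporary ✓ → eligible.
401(k) Company Match — status temporary ✓ → eligible.
Pet Insurance — status temporary ✗ (requires full-time, part-time, or seasonal) → not eligible.
Bereavement Leave — status temporary ✓; service 3 years ≥ 18 months (≈540 days) ✓ → eligible.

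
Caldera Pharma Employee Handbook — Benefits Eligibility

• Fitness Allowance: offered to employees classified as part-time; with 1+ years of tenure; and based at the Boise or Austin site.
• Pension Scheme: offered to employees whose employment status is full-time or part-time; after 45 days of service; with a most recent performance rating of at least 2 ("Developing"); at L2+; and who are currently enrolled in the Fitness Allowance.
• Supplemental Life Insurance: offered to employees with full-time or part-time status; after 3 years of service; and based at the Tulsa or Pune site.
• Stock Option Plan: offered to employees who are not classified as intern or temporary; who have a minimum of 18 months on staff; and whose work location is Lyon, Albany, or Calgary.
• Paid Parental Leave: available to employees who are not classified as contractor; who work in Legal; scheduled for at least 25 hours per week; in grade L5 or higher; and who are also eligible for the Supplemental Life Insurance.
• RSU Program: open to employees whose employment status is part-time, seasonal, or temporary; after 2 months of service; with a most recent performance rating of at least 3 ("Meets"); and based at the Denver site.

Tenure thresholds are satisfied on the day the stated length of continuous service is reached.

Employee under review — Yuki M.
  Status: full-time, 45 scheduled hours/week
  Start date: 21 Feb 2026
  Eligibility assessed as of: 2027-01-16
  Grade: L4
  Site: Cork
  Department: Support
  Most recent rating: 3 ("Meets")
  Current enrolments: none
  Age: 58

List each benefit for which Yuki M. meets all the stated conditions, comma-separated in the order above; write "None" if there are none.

Service from 21 Feb 2026 to 2027-01-16: 329 days.
Fitness Allowance — status full-time ✗ (requires part-time) → not eligible.
Pension Scheme — status full-time ✓; service 329 days ≥ 45 days ✓; rating 3 ≥ 2 ✓; grade L4 ≥ L2 ✓; not enrolled in Fitness Allowance ✗ → not eligible.
Supplemental Life Insurance — status full-time ✓; service 329 days < 3 years (≈1095 days) ✗ → not eligible.
Stock Option Plan — status full-time ✓ (not excluded); service 329 days < 18 months (≈540 days) ✗ → not eligible.
Paid Parental Leave — status full-time ✓ (not excluded); dept Support ✗ → not eligible.
RSU Program — status full-time ✗ (requires part-time, seasonal, or temporary) → not eligible.

None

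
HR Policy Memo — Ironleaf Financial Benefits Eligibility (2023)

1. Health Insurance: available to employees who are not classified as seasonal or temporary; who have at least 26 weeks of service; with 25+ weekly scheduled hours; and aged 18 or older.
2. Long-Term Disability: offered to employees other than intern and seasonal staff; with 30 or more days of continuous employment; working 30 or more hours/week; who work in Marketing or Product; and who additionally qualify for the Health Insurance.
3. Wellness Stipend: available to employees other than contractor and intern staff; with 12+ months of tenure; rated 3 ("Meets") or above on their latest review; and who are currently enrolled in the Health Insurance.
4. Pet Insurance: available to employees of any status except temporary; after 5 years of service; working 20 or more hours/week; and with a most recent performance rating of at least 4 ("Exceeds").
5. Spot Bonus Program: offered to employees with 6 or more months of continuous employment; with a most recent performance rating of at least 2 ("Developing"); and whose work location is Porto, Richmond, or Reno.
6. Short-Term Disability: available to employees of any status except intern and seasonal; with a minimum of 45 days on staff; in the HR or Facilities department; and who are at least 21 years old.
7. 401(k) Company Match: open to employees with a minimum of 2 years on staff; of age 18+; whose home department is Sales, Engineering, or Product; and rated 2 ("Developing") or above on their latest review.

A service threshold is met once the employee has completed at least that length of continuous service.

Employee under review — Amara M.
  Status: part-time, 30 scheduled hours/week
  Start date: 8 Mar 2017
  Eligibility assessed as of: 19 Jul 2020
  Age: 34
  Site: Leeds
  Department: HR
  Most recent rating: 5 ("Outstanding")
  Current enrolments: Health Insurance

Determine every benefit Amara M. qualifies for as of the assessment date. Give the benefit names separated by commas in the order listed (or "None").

Health Insurance, Wellness Stipend, Short-Term Disability

Service from 8 Mar 2017 to 19 Jul 2020: 1229 days.
Health Insurance — status part-time ✓ (not excluded); service 1229 days ≥ 26 weeks (≈182 days) ✓; 30 hrs/wk ≥ 25 ✓; age 34 ≥ 18 ✓ → eligible.
Long-Term Disability — status part-time ✓ (not excluded); service 1229 days ≥ 30 days ✓; 30 hrs/wk ≥ 30 ✓; dept HR ✗ → not eligible.
Wellness Stipend — status part-time ✓ (not excluded); service 1229 days ≥ 12 months (≈360 days) ✓; rating 5 ≥ 3 ✓; enrolled in Health Insurance ✓ → eligible.
Pet Insurance — status part-time ✓ (not excluded); service 1229 days < 5 years (≈1825 days) ✗ → not eligible.
Spot Bonus Program — service 1229 days ≥ 6 months (≈180 days) ✓; rating 5 ≥ 2 ✓; site Leeds ✗ (not Porto, Richmond, or Reno) → not eligible.
Short-Term Disability — status part-time ✓ (not excluded); service 1229 days ≥ 45 days ✓; dept HR ✓; age 34 ≥ 21 ✓ → eligible.
401(k) Company Match — service 1229 days ≥ 2 years (≈730 days) ✓; age 34 ≥ 18 ✓; dept HR ✗ → not eligible.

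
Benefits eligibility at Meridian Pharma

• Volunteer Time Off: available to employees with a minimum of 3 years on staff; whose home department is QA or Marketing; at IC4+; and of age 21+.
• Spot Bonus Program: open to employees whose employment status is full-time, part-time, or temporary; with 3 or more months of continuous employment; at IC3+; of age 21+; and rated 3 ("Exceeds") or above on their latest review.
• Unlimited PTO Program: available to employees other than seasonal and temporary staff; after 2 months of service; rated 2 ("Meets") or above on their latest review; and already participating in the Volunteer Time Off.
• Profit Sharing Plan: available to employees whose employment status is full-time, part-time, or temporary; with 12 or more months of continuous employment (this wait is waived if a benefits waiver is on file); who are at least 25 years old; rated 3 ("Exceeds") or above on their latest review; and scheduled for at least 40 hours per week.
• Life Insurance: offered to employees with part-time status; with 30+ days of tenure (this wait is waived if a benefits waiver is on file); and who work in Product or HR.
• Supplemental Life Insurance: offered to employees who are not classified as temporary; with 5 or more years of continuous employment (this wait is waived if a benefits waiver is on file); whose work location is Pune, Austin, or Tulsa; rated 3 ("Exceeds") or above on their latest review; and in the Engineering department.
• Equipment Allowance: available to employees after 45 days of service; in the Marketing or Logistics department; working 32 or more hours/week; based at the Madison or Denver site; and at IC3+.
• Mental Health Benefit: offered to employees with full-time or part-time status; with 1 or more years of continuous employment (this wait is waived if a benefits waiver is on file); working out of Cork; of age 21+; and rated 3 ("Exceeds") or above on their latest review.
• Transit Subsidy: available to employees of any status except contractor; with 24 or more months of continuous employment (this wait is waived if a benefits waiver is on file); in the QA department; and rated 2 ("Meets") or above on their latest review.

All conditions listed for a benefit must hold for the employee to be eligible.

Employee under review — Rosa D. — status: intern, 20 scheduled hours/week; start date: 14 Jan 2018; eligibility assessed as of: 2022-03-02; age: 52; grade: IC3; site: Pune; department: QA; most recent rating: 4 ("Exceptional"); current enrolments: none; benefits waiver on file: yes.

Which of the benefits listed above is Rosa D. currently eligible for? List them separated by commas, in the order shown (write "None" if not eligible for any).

Transit Subsidy

Service from 14 Jan 2018 to 2022-03-02: 1508 days.
Volunteer Time Off — service 1508 days ≥ 3 years (≈1095 days) ✓; dept QA ✓; grade IC3 < IC4 ✗ → not eligible.
Spot Bonus Program — status intern ✗ (requires full-time, part-time, or temporary) → not eligible.
Unlimited PTO Program — status intern ✓ (not excluded); service 1508 days ≥ 2 months (≈60 days) ✓; rating 4 ≥ 2 ✓; not enrolled in Volunteer Time Off ✗ → not eligible.
Profit Sharing Plan — status intern ✗ (requires full-time, part-time, or temporary) → not eligible.
Life Insurance — status intern ✗ (requires part-time) → not eligible.
Supplemental Life Insurance — status intern ✓ (not excluded); benefits waiver on file ✓; site Pune ✓; rating 4 ≥ 3 ✓; dept QA ✗ → not eligible.
Equipment Allowance — service 1508 days ≥ 45 days ✓; dept QA ✗ → not eligible.
Mental Health Benefit — status intern ✗ (requires full-time or part-time) → not eligible.
Transit Subsidy — status intern ✓ (not excluded); benefits waiver on file ✓; dept QA ✓; rating 4 ≥ 2 ✓ → eligible.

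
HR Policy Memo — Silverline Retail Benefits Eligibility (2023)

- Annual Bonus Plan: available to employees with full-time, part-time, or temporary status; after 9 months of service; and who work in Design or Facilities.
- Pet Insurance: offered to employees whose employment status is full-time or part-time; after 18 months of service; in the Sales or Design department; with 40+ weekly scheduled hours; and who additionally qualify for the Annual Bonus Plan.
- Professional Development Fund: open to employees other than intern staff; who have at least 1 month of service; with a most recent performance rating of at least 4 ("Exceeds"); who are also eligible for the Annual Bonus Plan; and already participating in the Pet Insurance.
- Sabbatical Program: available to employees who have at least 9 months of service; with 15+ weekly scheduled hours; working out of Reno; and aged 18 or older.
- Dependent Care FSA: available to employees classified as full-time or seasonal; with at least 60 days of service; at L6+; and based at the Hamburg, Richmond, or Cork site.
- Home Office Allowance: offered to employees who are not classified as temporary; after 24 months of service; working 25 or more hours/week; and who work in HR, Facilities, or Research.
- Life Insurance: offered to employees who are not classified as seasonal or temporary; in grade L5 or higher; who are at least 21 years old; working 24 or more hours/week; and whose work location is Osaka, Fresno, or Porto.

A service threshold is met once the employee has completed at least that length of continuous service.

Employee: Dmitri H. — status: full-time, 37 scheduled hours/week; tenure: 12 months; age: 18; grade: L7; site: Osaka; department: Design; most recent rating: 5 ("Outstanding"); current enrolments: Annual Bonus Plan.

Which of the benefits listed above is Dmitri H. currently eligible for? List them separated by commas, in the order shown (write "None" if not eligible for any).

Annual Bonus Plan — status full-time ✓; service 12 months ≥ 9 months ✓; dept Design ✓ → eligible.
Pet Insurance — status full-time ✓; service 12 months < 18 months ✗ → not eligible.
Professional Development Fund — status full-time ✓ (not excluded); service 12 months ≥ 1 month ✓; rating 5 ≥ 4 ✓; eligible for Annual Bonus Plan ✓; not enrolled in Pet Insurance ✗ → not eligible.
Sabbatical Program — service 12 months ≥ 9 months ✓; 37 hrs/wk ≥ 15 ✓; site Osaka ✗ (not Reno) → not eligible.
Dependent Care FSA — status full-time ✓; service 12 months ≥ 60 days ✓; grade L7 ≥ L6 ✓; site Osaka ✗ (not Hamburg, Richmond, or Cork) → not eligible.
Home Office Allowance — status full-time ✓ (not excluded); service 12 months < 24 months ✗ → not eligible.
Life Insurance — status full-time ✓ (not excluded); grade L7 ≥ L5 ✓; age 18 < 21 ✗ → not eligible.

Annual Bonus Plan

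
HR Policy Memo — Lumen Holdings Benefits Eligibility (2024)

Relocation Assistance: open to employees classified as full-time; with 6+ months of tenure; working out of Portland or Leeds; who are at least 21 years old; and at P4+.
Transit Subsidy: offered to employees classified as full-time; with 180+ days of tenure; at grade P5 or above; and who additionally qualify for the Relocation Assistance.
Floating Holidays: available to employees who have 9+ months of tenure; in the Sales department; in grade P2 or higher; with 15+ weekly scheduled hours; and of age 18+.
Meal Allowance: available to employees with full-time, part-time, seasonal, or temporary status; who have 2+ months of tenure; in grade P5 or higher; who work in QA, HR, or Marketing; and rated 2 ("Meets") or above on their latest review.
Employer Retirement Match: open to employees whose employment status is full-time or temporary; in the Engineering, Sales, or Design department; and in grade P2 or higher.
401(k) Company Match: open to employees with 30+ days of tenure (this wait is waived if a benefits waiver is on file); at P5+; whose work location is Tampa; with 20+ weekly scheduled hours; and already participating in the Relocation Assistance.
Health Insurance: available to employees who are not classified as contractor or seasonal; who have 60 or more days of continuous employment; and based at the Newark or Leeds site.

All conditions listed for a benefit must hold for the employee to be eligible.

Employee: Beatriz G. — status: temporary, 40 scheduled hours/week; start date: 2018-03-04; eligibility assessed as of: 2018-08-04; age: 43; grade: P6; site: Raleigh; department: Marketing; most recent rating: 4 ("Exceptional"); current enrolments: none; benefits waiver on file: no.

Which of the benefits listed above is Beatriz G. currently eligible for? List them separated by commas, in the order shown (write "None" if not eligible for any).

Service from 2018-03-04 to 2018-08-04: 153 days.
Relocation Assistance — status temporary ✗ (requires full-time) → not eligible.
Transit Subsidy — status temporary ✗ (requires full-time) → not eligible.
Floating Holidays — service 153 days < 9 months (≈270 days) ✗ → not eligible.
Meal Allowance — status temporary ✓; service 153 days ≥ 2 months (≈60 days) ✓; grade P6 ≥ P5 ✓; dept Marketing ✓; rating 4 ≥ 2 ✓ → eligible.
Employer Retirement Match — status temporary ✓; dept Marketing ✗ → not eligible.
401(k) Company Match — no waiver, service 153 days ≥ 30 days ✓; grade P6 ≥ P5 ✓; site Raleigh ✗ (not Tampa) → not eligible.
Health Insurance — status temporary ✓ (not excluded); service 153 days ≥ 60 days ✓; site Raleigh ✗ (not Newark or Leeds) → not eligible.

Meal Allowance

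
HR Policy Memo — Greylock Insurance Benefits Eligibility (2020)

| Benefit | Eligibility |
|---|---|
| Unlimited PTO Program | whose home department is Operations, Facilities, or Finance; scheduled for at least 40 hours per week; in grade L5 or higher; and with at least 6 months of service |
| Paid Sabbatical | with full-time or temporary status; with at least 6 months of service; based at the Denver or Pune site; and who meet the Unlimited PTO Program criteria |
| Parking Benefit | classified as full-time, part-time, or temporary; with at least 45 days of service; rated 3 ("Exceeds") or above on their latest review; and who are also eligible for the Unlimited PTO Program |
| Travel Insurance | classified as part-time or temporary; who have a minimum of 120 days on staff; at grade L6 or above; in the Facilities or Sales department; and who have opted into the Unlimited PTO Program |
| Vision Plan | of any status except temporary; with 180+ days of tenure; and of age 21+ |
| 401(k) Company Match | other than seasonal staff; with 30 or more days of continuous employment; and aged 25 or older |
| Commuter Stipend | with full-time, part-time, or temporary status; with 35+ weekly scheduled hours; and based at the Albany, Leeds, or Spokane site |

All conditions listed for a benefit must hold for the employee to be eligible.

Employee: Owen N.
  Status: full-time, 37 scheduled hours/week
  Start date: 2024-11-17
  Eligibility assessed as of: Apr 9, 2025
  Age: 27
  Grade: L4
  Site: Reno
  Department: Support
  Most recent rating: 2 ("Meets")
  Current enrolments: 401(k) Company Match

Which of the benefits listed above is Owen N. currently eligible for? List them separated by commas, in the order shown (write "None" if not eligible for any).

401(k) Company Match

Service from 2024-11-17 to Apr 9, 2025: 143 days.
Unlimited PTO Program — dept Support ✗ → not eligible.
Paid Sabbatical — status full-time ✓; service 143 days < 6 months (≈180 days) ✗ → not eligible.
Parking Benefit — status full-time ✓; service 143 days ≥ 45 days ✓; rating 2 < 3 ✗ → not eligible.
Travel Insurance — status full-time ✗ (requires part-time or temporary) → not eligible.
Vision Plan — status full-time ✓ (not excluded); service 143 days < 180 days ✗ → not eligible.
401(k) Company Match — status full-time ✓ (not excluded); service 143 days ≥ 30 days ✓; age 27 ≥ 25 ✓ → eligible.
Commuter Stipend — status full-time ✓; 37 hrs/wk ≥ 35 ✓; site Reno ✗ (not Albany, Leeds, or Spokane) → not eligible.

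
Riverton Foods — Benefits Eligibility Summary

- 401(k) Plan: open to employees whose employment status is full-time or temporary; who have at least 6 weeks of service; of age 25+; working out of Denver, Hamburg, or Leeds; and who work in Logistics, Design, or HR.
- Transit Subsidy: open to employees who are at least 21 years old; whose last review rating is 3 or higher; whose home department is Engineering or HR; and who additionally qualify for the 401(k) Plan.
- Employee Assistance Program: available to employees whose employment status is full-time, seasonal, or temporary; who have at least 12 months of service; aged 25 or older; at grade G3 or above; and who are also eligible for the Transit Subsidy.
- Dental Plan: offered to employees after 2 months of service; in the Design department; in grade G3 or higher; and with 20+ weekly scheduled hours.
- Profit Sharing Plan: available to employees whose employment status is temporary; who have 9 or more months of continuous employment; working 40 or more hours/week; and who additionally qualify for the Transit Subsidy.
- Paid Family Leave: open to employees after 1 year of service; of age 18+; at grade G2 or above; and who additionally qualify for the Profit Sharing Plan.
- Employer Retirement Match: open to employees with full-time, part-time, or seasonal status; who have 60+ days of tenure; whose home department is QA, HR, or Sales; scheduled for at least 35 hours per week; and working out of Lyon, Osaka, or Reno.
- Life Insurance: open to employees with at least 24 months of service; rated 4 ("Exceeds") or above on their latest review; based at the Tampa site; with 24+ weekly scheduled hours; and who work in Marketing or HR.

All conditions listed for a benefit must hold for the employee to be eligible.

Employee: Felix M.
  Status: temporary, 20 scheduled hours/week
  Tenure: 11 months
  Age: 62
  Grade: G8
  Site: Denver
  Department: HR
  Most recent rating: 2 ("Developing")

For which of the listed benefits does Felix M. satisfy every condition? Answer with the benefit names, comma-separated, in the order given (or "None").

401(k) Plan

401(k) Plan — status temporary ✓; service 11 months ≥ 6 weeks (≈42 days) ✓; age 62 ≥ 25 ✓; site Denver ✓; dept HR ✓ → eligible.
Transit Subsidy — age 62 ≥ 21 ✓; rating 2 < 3 ✗ → not eligible.
Employee Assistance Program — status temporary ✓; service 11 months < 12 months ✗ → not eligible.
Dental Plan — service 11 months ≥ 2 months ✓; dept HR ✗ → not eligible.
Profit Sharing Plan — status temporary ✓; service 11 months ≥ 9 months ✓; 20 hrs/wk < 40 ✗ → not eligible.
Paid Family Leave — service 11 months < 1 year (≈365 days) ✗ → not eligible.
Employer Retirement Match — status temporary ✗ (requires full-time, part-time, or seasonal) → not eligible.
Life Insurance — service 11 months < 24 months ✗ → not eligible.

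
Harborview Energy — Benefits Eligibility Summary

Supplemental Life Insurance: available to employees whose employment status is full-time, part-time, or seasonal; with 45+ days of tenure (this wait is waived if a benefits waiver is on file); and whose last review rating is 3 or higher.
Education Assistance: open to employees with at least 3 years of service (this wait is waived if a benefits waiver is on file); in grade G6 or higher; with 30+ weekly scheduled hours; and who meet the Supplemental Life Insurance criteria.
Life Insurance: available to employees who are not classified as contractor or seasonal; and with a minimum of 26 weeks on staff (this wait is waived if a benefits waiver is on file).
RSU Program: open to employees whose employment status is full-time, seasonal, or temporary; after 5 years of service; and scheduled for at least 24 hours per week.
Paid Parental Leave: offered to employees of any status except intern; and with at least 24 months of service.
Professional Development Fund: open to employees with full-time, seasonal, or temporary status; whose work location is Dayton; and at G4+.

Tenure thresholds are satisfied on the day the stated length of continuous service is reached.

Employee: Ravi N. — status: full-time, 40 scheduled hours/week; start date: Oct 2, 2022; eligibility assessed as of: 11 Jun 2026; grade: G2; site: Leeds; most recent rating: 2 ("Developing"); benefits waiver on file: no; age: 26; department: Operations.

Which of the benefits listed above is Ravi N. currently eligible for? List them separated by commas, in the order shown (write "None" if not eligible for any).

Life Insurance, Paid Parental Leave

Service from Oct 2, 2022 to 11 Jun 2026: 1348 days.
Supplemental Life Insurance — status full-time ✓; no waiver, service 1348 days ≥ 45 days ✓; rating 2 < 3 ✗ → not eligible.
Education Assistance — no waiver, service 1348 days ≥ 3 years (≈1095 days) ✓; grade G2 < G6 ✗ → not eligible.
Life Insurance — status full-time ✓ (not excluded); no waiver, service 1348 days ≥ 26 weeks (≈182 days) ✓ → eligible.
RSU Program — status full-time ✓; service 1348 days < 5 years (≈1825 days) ✗ → not eligible.
Paid Parental Leave — status full-time ✓ (not excluded); service 1348 days ≥ 24 months (≈720 days) ✓ → eligible.
Professional Development Fund — status full-time ✓; site Leeds ✗ (not Dayton) → not eligible.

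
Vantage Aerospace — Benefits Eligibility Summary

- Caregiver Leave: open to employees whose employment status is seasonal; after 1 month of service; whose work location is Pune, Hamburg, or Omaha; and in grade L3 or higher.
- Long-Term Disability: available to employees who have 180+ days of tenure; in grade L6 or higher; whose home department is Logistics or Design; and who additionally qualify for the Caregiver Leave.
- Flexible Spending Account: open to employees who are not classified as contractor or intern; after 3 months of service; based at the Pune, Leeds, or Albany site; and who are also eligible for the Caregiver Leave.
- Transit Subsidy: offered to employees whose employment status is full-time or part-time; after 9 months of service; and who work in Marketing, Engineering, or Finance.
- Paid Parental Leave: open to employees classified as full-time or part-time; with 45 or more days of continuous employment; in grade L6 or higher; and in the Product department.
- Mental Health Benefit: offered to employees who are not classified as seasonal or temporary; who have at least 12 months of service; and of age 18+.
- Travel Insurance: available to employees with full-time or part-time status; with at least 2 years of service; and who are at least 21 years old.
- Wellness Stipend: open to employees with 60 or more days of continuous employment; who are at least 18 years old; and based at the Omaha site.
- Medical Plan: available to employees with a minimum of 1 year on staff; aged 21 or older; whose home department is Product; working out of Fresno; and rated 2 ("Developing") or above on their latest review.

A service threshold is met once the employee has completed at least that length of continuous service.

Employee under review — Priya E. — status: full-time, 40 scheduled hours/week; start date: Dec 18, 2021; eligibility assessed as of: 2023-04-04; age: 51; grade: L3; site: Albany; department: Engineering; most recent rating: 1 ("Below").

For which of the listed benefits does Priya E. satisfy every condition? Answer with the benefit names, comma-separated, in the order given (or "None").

Transit Subsidy, Mental Health Benefit

Service from Dec 18, 2021 to 2023-04-04: 472 days.
Caregiver Leave — status full-time ✗ (requires seasonal) → not eligible.
Long-Term Disability — service 472 days ≥ 180 days ✓; grade L3 < L6 ✗ → not eligible.
Flexible Spending Account — status full-time ✓ (not excluded); service 472 days ≥ 3 months (≈90 days) ✓; site Albany ✓; not eligible for Caregiver Leave ✗ → not eligible.
Transit Subsidy — status full-time ✓; service 472 days ≥ 9 months (≈270 days) ✓; dept Engineering ✓ → eligible.
Paid Parental Leave — status full-time ✓; service 472 days ≥ 45 days ✓; grade L3 < L6 ✗ → not eligible.
Mental Health Benefit — status full-time ✓ (not excluded); service 472 days ≥ 12 months (≈360 days) ✓; age 51 ≥ 18 ✓ → eligible.
Travel Insurance — status full-time ✓; service 472 days < 2 years (≈730 days) ✗ → not eligible.
Wellness Stipend — service 472 days ≥ 60 days ✓; age 51 ≥ 18 ✓; site Albany ✗ (not Omaha) → not eligible.
Medical Plan — service 472 days ≥ 1 year (≈365 days) ✓; age 51 ≥ 21 ✓; dept Engineering ✗ → not eligible.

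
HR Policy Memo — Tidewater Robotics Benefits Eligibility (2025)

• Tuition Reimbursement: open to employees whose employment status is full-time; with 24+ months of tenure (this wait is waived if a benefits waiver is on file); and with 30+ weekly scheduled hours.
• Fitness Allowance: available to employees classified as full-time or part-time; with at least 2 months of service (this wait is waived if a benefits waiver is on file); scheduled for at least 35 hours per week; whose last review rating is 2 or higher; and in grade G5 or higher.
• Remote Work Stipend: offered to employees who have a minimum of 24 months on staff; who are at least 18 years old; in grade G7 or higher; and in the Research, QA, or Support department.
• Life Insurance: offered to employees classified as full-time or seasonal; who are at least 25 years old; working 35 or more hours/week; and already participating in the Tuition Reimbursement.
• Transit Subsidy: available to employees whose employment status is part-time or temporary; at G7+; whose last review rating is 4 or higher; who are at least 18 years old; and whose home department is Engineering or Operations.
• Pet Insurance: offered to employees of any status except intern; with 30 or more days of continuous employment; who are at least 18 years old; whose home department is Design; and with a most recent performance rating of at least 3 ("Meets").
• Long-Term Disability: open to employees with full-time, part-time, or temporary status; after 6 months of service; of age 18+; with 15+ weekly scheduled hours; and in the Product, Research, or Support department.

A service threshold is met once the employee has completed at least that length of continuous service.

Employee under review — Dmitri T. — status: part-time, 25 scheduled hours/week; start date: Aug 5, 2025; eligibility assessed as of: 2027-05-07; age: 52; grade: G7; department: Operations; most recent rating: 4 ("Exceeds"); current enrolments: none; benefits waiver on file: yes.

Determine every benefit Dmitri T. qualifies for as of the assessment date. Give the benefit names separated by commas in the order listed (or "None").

Service from Aug 5, 2025 to 2027-05-07: 640 days.
Tuition Reimbursement — status part-time ✗ (requires full-time) → not eligible.
Fitness Allowance — status part-time ✓; benefits waiver on file ✓; 25 hrs/wk < 35 ✗ → not eligible.
Remote Work Stipend — service 640 days < 24 months (≈720 days) ✗ → not eligible.
Life Insurance — status part-time ✗ (requires full-time or seasonal) → not eligible.
Transit Subsidy — status part-time ✓; grade G7 ≥ G7 ✓; rating 4 ≥ 4 ✓; age 52 ≥ 18 ✓; dept Operations ✓ → eligible.
Pet Insurance — status part-time ✓ (not excluded); service 640 days ≥ 30 days ✓; age 52 ≥ 18 ✓; dept Operations ✗ → not eligible.
Long-Term Disability — status part-time ✓; service 640 days ≥ 6 months (≈180 days) ✓; age 52 ≥ 18 ✓; 25 hrs/wk ≥ 15 ✓; dept Operations ✗ → not eligible.

Transit Subsidy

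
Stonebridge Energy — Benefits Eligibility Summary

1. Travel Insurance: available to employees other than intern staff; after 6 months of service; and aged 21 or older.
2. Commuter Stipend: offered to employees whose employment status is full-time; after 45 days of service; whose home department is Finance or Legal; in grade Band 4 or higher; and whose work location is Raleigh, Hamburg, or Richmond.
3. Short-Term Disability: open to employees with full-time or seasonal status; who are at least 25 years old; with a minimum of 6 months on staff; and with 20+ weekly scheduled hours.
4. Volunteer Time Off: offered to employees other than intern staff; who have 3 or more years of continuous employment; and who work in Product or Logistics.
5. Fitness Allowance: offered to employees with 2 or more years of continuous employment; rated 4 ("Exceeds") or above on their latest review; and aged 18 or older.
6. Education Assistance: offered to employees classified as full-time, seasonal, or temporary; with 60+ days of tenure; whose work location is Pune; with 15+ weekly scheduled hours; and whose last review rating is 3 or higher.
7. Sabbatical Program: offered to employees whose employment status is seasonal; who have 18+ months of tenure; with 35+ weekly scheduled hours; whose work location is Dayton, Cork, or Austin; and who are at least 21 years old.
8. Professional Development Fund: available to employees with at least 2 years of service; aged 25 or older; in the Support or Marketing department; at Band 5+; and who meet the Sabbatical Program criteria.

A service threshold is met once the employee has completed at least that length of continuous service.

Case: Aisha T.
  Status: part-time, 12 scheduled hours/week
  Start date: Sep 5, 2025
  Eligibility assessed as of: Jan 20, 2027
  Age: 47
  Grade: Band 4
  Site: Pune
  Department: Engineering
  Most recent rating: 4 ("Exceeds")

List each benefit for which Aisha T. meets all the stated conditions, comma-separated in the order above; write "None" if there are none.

Travel Insurance

Service from Sep 5, 2025 to Jan 20, 2027: 502 days.
Travel Insurance — status part-time ✓ (not excluded); service 502 days ≥ 6 months (≈180 days) ✓; age 47 ≥ 21 ✓ → eligible.
Commuter Stipend — status part-time ✗ (requires full-time) → not eligible.
Short-Term Disability — status part-time ✗ (requires full-time or seasonal) → not eligible.
Volunteer Time Off — status part-time ✓ (not excluded); service 502 days < 3 years (≈1095 days) ✗ → not eligible.
Fitness Allowance — service 502 days < 2 years (≈730 days) ✗ → not eligible.
Education Assistance — status part-time ✗ (requires full-time, seasonal, or temporary) → not eligible.
Sabbatical Program — status part-time ✗ (requires seasonal) → not eligible.
Professional Development Fund — service 502 days < 2 years (≈730 days) ✗ → not eligible.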